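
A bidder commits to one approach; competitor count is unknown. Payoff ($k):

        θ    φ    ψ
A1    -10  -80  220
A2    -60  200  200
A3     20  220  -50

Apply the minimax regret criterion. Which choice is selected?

A2

Column bests: θ=20, φ=220, ψ=220.
A1 regrets: 30, 300, 0 → max 300
A2 regrets: 80, 20, 20 → max 80
A3 regrets: 0, 0, 270 → max 270
Smallest max regret = 80 → A2.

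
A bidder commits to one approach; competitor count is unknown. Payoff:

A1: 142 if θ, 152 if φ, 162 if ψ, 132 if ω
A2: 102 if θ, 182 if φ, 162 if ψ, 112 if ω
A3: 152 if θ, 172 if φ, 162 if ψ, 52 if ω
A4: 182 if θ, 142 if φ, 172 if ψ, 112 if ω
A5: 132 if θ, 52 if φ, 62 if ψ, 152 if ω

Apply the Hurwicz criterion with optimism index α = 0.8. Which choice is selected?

A4

A1: 0.8·162 + 0.2·132 = 156
A2: 0.8·182 + 0.2·102 = 166
A3: 0.8·172 + 0.2·52 = 148
A4: 0.8·182 + 0.2·112 = 168
A5: 0.8·152 + 0.2·52 = 132
Highest Hurwicz score = 168 → A4.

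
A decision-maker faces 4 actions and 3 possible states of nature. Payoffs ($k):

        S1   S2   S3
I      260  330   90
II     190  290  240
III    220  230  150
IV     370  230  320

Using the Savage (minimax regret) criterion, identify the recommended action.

IV

Column bests: S1=370, S2=330, S3=320.
I regrets: 110, 0, 230 → max 230
II regrets: 180, 40, 80 → max 180
III regrets: 150, 100, 170 → max 170
IV regrets: 0, 100, 0 → max 100
Smallest max regret = 100 → IV.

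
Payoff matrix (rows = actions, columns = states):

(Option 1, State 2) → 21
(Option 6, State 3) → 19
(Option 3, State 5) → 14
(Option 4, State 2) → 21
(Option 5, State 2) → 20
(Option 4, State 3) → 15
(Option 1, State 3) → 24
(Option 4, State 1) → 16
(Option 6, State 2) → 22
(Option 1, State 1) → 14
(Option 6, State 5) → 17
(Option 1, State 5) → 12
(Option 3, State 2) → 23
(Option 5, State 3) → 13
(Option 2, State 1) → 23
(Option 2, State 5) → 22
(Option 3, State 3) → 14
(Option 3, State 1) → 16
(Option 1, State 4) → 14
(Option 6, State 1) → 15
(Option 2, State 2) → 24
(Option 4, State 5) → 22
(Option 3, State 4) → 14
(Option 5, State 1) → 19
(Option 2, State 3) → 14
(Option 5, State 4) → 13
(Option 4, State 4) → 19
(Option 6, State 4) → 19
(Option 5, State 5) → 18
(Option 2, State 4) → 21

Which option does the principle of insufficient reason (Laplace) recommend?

Option 2

Row averages: Option 1=17, Option 2=20.8, Option 3=16.2, Option 4=18.6, Option 5=16.6, Option 6=18.4
Highest average = 20.8 → Option 2.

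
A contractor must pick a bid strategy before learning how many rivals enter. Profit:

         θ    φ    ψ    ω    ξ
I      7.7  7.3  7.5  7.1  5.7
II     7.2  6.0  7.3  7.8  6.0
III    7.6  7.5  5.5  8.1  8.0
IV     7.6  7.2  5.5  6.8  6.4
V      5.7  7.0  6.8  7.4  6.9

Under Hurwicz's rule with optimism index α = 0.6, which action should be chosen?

I: 0.6·7.7 + 0.4·5.7 = 6.9
II: 0.6·7.8 + 0.4·6.0 = 7.08
III: 0.6·8.1 + 0.4·5.5 = 7.06
IV: 0.6·7.6 + 0.4·5.5 = 6.76
V: 0.6·7.4 + 0.4·5.7 = 6.72
Highest Hurwicz score = 7.08 → II.

II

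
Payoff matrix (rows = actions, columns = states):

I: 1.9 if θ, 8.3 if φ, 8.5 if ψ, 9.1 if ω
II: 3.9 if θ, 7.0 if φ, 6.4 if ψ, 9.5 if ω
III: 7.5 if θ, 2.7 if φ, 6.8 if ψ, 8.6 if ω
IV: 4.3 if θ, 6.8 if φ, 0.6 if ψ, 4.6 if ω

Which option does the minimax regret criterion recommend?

II

Column bests: θ=7.5, φ=8.3, ψ=8.5, ω=9.5.
I regrets: 5.6, 0.0, 0.0, 0.4 → max 5.6
II regrets: 3.6, 1.3, 2.1, 0.0 → max 3.6
III regrets: 0.0, 5.6, 1.7, 0.9 → max 5.6
IV regrets: 3.2, 1.5, 7.9, 4.9 → max 7.9
Smallest max regret = 3.6 → II.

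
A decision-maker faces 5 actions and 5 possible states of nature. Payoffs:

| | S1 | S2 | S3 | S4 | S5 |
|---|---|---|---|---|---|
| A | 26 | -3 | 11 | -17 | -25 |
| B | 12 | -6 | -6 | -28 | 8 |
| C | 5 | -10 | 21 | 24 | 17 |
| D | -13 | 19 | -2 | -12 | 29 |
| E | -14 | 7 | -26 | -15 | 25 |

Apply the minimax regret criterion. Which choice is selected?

C

Column bests: S1=26, S2=19, S3=21, S4=24, S5=29.
A regrets: 0, 22, 10, 41, 54 → max 54
B regrets: 14, 25, 27, 52, 21 → max 52
C regrets: 21, 29, 0, 0, 12 → max 29
D regrets: 39, 0, 23, 36, 0 → max 39
E regrets: 40, 12, 47, 39, 4 → max 47
Smallest max regret = 29 → C.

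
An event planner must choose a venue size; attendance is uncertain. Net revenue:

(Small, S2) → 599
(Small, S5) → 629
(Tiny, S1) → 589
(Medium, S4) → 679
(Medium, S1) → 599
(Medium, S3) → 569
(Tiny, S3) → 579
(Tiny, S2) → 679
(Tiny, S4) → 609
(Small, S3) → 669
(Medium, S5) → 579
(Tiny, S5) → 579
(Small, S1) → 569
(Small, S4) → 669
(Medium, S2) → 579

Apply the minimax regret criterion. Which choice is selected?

Small

Column bests: S1=599, S2=679, S3=669, S4=679, S5=629.
Tiny regrets: 10, 0, 90, 70, 50 → max 90
Small regrets: 30, 80, 0, 10, 0 → max 80
Medium regrets: 0, 100, 100, 0, 50 → max 100
Smallest max regret = 80 → Small.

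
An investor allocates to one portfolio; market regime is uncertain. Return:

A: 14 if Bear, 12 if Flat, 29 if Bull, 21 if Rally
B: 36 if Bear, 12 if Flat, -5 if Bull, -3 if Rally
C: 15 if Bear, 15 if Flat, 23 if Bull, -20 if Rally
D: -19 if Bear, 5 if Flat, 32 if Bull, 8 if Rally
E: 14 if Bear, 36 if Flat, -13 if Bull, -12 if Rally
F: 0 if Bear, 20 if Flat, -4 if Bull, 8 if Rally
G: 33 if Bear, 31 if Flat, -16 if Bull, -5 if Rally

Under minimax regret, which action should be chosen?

A

Column bests: Bear=36, Flat=36, Bull=32, Rally=21.
A regrets: 22, 24, 3, 0 → max 24
B regrets: 0, 24, 37, 24 → max 37
C regrets: 21, 21, 9, 41 → max 41
D regrets: 55, 31, 0, 13 → max 55
E regrets: 22, 0, 45, 33 → max 45
F regrets: 36, 16, 36, 13 → max 36
G regrets: 3, 5, 48, 26 → max 48
Smallest max regret = 24 → A.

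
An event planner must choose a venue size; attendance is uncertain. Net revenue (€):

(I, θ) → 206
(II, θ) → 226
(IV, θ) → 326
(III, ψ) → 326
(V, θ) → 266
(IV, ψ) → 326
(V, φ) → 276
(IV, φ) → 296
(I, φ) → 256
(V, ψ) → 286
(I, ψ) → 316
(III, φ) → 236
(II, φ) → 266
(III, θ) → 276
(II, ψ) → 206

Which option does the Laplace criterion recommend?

IV

Row averages: I=778/3, II=698/3, III=838/3, IV=316, V=276
Highest average = 316 → IV.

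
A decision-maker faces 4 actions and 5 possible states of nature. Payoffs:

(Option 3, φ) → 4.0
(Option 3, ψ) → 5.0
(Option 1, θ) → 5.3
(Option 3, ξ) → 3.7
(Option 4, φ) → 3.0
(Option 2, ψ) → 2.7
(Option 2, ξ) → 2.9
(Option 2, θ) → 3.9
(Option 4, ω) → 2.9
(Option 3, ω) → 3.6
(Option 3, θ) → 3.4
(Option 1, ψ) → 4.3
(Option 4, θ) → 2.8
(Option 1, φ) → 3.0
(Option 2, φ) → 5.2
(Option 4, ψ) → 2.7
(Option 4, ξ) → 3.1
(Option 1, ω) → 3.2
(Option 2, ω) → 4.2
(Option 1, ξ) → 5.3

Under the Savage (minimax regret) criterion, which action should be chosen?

Column bests: θ=5.3, φ=5.2, ψ=5.0, ω=4.2, ξ=5.3.
Option 1 regrets: 0.0, 2.2, 0.7, 1.0, 0.0 → max 2.2
Option 2 regrets: 1.4, 0.0, 2.3, 0.0, 2.4 → max 2.4
Option 3 regrets: 1.9, 1.2, 0.0, 0.6, 1.6 → max 1.9
Option 4 regrets: 2.5, 2.2, 2.3, 1.3, 2.2 → max 2.5
Smallest max regret = 1.9 → Option 3.

Option 3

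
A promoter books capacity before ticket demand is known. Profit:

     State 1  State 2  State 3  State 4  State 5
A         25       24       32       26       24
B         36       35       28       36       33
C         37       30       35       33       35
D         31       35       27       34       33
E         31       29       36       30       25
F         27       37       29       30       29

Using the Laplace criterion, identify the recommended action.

Row averages: A=26.2, B=33.6, C=34, D=32, E=30.2, F=30.4
Highest average = 34 → C.

C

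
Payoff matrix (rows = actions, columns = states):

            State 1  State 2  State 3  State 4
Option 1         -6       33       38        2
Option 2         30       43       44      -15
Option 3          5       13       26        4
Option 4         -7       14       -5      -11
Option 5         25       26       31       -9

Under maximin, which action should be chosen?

Option 3

Row minima: Option 1=-6, Option 2=-15, Option 3=4, Option 4=-11, Option 5=-9
Best worst-case = 4 → Option 3.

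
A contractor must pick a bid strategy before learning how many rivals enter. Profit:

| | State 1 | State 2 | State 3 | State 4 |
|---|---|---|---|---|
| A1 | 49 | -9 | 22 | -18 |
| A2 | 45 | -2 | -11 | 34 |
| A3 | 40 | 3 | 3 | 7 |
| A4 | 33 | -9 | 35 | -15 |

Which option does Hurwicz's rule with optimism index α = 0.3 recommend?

A1: 0.3·49 + 0.7·(-18) = 2.1
A2: 0.3·45 + 0.7·(-11) = 5.8
A3: 0.3·40 + 0.7·3 = 14.1
A4: 0.3·35 + 0.7·(-15) = 0
Highest Hurwicz score = 14.1 → A3.

A3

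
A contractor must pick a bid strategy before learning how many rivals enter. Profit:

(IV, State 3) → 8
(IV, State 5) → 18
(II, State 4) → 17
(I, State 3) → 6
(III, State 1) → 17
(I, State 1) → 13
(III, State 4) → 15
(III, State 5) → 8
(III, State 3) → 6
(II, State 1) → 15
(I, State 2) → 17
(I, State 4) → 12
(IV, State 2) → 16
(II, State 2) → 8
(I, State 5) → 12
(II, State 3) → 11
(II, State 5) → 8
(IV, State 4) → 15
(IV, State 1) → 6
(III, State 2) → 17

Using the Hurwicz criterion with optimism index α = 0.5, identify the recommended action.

II

I: 0.5·17 + 0.5·6 = 11.5
II: 0.5·17 + 0.5·8 = 12.5
III: 0.5·17 + 0.5·6 = 11.5
IV: 0.5·18 + 0.5·6 = 12
Highest Hurwicz score = 12.5 → II.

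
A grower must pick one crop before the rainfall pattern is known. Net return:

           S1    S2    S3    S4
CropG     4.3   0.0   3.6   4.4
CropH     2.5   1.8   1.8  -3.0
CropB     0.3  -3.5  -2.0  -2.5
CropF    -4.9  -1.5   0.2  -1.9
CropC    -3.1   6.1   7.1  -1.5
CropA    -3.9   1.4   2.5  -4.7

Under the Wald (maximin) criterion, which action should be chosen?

CropG

Row minima: CropG=0.0, CropH=-3.0, CropB=-3.5, CropF=-4.9, CropC=-3.1, CropA=-4.7
Best worst-case = 0.0 → CropG.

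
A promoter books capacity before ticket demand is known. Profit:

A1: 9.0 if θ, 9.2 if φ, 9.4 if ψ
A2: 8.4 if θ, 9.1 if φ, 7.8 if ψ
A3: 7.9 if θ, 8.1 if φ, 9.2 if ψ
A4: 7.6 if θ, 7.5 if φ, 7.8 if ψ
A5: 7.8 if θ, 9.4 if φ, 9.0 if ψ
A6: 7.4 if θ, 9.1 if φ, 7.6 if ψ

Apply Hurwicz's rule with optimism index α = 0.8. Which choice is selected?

A1: 0.8·9.4 + 0.2·9.0 = 9.32
A2: 0.8·9.1 + 0.2·7.8 = 8.84
A3: 0.8·9.2 + 0.2·7.9 = 8.94
A4: 0.8·7.8 + 0.2·7.5 = 7.74
A5: 0.8·9.4 + 0.2·7.8 = 9.08
A6: 0.8·9.1 + 0.2·7.4 = 8.76
Highest Hurwicz score = 9.32 → A1.

A1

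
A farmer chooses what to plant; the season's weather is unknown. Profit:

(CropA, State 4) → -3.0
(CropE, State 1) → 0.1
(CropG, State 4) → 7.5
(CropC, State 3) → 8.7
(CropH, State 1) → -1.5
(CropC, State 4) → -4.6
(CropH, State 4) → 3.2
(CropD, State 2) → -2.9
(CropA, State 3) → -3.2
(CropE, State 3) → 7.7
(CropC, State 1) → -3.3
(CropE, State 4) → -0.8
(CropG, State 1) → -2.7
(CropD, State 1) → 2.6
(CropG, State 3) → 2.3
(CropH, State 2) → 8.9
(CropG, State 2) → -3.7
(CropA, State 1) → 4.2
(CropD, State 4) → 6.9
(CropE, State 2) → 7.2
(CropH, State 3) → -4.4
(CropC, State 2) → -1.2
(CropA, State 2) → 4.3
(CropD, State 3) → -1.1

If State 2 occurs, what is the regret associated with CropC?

Best payoff under State 2 is 8.9.
Regret = 8.9 − (-1.2) = 10.1.

10.1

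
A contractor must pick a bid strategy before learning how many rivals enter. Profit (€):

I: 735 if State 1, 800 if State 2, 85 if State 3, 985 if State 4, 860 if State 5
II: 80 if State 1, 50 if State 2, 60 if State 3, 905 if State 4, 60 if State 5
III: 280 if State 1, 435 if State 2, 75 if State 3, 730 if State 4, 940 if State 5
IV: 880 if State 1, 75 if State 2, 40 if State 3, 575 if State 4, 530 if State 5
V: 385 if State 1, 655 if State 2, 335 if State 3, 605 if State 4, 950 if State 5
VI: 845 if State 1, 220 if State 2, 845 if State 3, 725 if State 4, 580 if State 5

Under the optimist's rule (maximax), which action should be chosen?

Row maxima: I=985, II=905, III=940, IV=880, V=950, VI=845
Best best-case = 985 → I.

I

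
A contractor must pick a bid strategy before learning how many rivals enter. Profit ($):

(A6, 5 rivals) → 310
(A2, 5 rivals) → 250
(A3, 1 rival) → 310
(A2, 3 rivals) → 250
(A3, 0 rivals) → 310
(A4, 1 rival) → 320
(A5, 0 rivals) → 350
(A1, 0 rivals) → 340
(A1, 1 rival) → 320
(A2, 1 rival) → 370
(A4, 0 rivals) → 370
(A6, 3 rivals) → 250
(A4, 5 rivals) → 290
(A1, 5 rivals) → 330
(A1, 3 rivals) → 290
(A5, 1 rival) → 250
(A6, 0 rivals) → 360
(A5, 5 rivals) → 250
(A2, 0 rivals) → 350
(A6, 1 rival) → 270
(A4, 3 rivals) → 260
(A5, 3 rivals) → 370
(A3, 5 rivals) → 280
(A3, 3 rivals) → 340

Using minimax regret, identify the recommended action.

Column bests: 0 rivals=370, 1 rival=370, 3 rivals=370, 5 rivals=330.
A1 regrets: 30, 50, 80, 0 → max 80
A2 regrets: 20, 0, 120, 80 → max 120
A3 regrets: 60, 60, 30, 50 → max 60
A4 regrets: 0, 50, 110, 40 → max 110
A5 regrets: 20, 120, 0, 80 → max 120
A6 regrets: 10, 100, 120, 20 → max 120
Smallest max regret = 60 → A3.

A3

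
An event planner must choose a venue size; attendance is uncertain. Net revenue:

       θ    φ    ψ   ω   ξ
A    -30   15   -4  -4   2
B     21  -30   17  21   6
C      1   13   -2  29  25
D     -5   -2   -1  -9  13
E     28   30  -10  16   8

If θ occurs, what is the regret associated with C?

Best payoff under θ is 28.
Regret = 28 − 1 = 27.

27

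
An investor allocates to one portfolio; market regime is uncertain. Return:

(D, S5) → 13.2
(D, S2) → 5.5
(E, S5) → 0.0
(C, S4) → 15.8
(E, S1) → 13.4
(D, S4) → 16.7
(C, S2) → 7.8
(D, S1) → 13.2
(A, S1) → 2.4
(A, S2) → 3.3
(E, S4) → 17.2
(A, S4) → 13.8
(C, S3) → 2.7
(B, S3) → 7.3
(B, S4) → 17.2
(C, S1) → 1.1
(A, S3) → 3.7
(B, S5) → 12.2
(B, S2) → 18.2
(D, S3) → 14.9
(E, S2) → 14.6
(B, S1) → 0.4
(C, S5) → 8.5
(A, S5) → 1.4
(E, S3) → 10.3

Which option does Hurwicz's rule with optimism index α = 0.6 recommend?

A: 0.6·13.8 + 0.4·1.4 = 8.84
B: 0.6·18.2 + 0.4·0.4 = 11.08
C: 0.6·15.8 + 0.4·1.1 = 9.92
D: 0.6·16.7 + 0.4·5.5 = 12.22
E: 0.6·17.2 + 0.4·0.0 = 10.32
Highest Hurwicz score = 12.22 → D.

D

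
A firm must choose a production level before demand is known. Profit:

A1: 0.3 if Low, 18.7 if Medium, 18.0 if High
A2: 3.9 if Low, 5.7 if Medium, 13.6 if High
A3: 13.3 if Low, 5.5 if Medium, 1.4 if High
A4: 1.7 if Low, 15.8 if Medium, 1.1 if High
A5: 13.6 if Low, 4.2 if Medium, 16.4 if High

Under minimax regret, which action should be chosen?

Column bests: Low=13.6, Medium=18.7, High=18.0.
A1 regrets: 13.3, 0.0, 0.0 → max 13.3
A2 regrets: 9.7, 13.0, 4.4 → max 13.0
A3 regrets: 0.3, 13.2, 16.6 → max 16.6
A4 regrets: 11.9, 2.9, 16.9 → max 16.9
A5 regrets: 0.0, 14.5, 1.6 → max 14.5
Smallest max regret = 13.0 → A2.

A2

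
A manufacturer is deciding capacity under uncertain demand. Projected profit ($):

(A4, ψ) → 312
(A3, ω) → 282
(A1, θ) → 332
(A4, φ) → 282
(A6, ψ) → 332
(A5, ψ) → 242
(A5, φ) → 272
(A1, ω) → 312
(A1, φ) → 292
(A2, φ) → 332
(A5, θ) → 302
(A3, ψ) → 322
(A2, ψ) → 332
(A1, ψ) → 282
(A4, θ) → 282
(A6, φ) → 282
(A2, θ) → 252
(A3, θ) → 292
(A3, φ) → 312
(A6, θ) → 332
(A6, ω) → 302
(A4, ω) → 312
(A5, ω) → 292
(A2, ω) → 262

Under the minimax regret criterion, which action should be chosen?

A3

Column bests: θ=332, φ=332, ψ=332, ω=312.
A1 regrets: 0, 40, 50, 0 → max 50
A2 regrets: 80, 0, 0, 50 → max 80
A3 regrets: 40, 20, 10, 30 → max 40
A4 regrets: 50, 50, 20, 0 → max 50
A5 regrets: 30, 60, 90, 20 → max 90
A6 regrets: 0, 50, 0, 10 → max 50
Smallest max regret = 40 → A3.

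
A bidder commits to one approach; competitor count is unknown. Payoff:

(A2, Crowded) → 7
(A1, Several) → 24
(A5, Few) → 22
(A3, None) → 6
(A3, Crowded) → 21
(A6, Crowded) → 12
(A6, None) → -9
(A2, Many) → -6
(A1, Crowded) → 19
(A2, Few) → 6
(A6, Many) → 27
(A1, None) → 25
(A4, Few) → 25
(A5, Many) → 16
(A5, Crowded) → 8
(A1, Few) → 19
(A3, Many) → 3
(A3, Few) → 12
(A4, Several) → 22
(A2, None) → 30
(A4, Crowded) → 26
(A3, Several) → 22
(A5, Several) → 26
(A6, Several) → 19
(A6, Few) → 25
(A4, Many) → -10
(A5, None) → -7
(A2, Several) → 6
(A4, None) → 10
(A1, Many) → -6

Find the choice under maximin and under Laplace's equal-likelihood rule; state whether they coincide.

Row minima: A1=-6, A2=-6, A3=3, A4=-10, A5=-7, A6=-9
Best worst-case = 3 → A3.
Row averages: A1=16.2, A2=8.6, A3=12.8, A4=14.6, A5=13, A6=14.8
Highest average = 16.2 → A1.

maximin → A3; laplace → A1 (disagree)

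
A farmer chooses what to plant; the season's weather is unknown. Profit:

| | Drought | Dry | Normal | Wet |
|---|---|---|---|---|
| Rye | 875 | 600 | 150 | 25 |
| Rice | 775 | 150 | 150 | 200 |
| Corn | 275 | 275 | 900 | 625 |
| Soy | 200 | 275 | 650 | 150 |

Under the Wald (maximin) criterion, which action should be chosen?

Row minima: Rye=25, Rice=150, Corn=275, Soy=150
Best worst-case = 275 → Corn.

Corn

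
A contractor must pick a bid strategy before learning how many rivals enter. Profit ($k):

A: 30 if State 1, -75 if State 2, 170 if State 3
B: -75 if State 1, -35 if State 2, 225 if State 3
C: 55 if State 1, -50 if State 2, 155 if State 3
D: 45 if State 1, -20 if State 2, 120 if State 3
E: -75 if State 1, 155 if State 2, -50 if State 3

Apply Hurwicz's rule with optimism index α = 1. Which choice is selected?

B

A: 1·170 + 0·(-75) = 170
B: 1·225 + 0·(-75) = 225
C: 1·155 + 0·(-50) = 155
D: 1·120 + 0·(-20) = 120
E: 1·155 + 0·(-75) = 155
Highest Hurwicz score = 225 → B.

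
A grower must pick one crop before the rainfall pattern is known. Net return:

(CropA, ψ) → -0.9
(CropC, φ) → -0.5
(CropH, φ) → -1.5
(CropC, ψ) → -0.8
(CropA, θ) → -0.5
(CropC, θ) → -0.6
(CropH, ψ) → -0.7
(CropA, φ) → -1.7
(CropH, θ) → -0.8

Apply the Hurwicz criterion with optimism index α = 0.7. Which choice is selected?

CropA: 0.7·(-0.5) + 0.3·(-1.7) = -0.86
CropC: 0.7·(-0.5) + 0.3·(-0.8) = -0.59
CropH: 0.7·(-0.7) + 0.3·(-1.5) = -0.94
Highest Hurwicz score = -0.59 → CropC.

CropC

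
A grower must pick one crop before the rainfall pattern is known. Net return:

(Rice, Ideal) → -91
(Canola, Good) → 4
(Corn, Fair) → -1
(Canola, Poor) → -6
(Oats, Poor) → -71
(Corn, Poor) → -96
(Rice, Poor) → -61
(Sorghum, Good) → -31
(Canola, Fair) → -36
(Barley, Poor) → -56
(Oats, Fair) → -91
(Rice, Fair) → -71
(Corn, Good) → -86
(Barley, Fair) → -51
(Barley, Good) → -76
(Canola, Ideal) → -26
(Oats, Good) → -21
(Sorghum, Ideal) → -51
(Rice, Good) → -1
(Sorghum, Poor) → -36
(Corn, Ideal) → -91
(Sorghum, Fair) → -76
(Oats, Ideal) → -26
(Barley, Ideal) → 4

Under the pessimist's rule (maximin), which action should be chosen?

Row minima: Oats=-91, Corn=-96, Rice=-91, Sorghum=-76, Barley=-76, Canola=-36
Best worst-case = -36 → Canola.

Canola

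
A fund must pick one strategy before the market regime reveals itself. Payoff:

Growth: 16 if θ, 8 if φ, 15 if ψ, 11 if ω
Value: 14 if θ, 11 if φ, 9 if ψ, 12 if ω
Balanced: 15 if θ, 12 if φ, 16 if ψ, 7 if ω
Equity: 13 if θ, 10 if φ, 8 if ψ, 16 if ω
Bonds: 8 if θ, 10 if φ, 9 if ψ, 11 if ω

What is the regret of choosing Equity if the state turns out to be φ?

Best payoff under φ is 12.
Regret = 12 − 10 = 2.

2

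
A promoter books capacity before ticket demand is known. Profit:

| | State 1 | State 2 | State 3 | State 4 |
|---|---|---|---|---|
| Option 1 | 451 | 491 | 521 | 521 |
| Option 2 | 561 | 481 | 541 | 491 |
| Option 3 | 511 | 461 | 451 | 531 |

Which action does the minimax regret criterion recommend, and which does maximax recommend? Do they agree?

Column bests: State 1=561, State 2=491, State 3=541, State 4=531.
Option 1 regrets: 110, 0, 20, 10 → max 110
Option 2 regrets: 0, 10, 0, 40 → max 40
Option 3 regrets: 50, 30, 90, 0 → max 90
Smallest max regret = 40 → Option 2.
Row maxima: Option 1=521, Option 2=561, Option 3=531
Best best-case = 561 → Option 2.

minimax regret → Option 2; maximax → Option 2 (agree)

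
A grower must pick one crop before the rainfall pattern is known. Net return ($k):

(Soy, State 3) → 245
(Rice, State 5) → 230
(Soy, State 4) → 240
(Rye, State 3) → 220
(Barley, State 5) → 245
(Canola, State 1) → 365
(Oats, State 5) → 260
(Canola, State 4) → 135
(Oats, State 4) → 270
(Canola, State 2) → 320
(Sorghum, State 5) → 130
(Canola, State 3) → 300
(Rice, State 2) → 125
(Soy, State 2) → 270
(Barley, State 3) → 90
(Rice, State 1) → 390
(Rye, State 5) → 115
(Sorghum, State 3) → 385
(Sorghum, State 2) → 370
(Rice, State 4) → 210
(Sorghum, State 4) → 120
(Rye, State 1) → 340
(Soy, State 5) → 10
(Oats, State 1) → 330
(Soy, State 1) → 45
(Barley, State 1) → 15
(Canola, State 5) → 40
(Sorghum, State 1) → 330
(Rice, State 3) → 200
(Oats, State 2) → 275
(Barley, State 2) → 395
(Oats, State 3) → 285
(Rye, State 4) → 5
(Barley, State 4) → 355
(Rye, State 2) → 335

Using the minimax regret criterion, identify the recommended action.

Column bests: State 1=390, State 2=395, State 3=385, State 4=355, State 5=260.
Rye regrets: 50, 60, 165, 350, 145 → max 350
Barley regrets: 375, 0, 295, 0, 15 → max 375
Oats regrets: 60, 120, 100, 85, 0 → max 120
Sorghum regrets: 60, 25, 0, 235, 130 → max 235
Canola regrets: 25, 75, 85, 220, 220 → max 220
Rice regrets: 0, 270, 185, 145, 30 → max 270
Soy regrets: 345, 125, 140, 115, 250 → max 345
Smallest max regret = 120 → Oats.

Oats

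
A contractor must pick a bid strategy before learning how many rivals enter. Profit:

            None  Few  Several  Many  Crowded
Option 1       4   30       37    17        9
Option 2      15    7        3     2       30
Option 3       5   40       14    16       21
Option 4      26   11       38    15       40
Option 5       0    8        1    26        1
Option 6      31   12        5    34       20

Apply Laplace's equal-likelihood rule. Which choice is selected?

Row averages: Option 1=19.4, Option 2=11.4, Option 3=19.2, Option 4=26, Option 5=7.2, Option 6=20.4
Highest average = 26 → Option 4.

Option 4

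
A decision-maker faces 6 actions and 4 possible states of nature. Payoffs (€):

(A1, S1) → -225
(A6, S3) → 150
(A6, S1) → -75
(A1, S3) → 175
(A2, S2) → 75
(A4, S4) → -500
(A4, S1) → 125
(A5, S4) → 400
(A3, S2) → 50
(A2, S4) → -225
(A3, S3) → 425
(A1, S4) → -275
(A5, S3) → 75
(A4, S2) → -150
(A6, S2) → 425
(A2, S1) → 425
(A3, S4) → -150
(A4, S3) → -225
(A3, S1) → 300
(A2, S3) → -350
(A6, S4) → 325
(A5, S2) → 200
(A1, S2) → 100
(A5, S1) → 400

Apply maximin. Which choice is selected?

Row minima: A1=-275, A2=-350, A3=-150, A4=-500, A5=75, A6=-75
Best worst-case = 75 → A5.

A5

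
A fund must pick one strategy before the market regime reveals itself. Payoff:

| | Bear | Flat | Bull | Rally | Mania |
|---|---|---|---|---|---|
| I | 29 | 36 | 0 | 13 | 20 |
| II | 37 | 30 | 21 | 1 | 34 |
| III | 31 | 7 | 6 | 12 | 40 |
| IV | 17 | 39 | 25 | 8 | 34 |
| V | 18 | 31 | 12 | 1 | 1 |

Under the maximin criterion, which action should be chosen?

Row minima: I=0, II=1, III=6, IV=8, V=1
Best worst-case = 8 → IV.

IV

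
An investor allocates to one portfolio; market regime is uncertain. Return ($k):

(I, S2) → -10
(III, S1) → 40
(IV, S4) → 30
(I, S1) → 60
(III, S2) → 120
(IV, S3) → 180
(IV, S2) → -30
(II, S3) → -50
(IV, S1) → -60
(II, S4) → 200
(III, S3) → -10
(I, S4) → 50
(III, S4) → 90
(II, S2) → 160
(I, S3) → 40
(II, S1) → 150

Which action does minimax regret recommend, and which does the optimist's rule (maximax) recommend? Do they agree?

Column bests: S1=150, S2=160, S3=180, S4=200.
I regrets: 90, 170, 140, 150 → max 170
II regrets: 0, 0, 230, 0 → max 230
III regrets: 110, 40, 190, 110 → max 190
IV regrets: 210, 190, 0, 170 → max 210
Smallest max regret = 170 → I.
Row maxima: I=60, II=200, III=120, IV=180
Best best-case = 200 → II.

minimax regret → I; maximax → II (disagree)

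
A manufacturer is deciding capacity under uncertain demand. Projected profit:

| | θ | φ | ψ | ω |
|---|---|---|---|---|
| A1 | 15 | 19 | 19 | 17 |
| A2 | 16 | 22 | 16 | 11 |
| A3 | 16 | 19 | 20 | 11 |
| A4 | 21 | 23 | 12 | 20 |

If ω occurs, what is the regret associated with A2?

Best payoff under ω is 20.
Regret = 20 − 11 = 9.

9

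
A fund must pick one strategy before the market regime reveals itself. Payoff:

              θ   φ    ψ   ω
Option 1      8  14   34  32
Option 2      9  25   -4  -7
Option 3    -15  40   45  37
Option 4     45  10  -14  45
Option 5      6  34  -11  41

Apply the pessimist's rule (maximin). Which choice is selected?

Row minima: Option 1=8, Option 2=-7, Option 3=-15, Option 4=-14, Option 5=-11
Best worst-case = 8 → Option 1.

Option 1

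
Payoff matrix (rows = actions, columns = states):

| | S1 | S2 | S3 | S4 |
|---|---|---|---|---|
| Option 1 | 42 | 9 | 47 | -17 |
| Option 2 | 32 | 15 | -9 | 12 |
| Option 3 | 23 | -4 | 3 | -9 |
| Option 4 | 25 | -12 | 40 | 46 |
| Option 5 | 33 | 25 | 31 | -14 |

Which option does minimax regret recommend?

Option 4

Column bests: S1=42, S2=25, S3=47, S4=46.
Option 1 regrets: 0, 16, 0, 63 → max 63
Option 2 regrets: 10, 10, 56, 34 → max 56
Option 3 regrets: 19, 29, 44, 55 → max 55
Option 4 regrets: 17, 37, 7, 0 → max 37
Option 5 regrets: 9, 0, 16, 60 → max 60
Smallest max regret = 37 → Option 4.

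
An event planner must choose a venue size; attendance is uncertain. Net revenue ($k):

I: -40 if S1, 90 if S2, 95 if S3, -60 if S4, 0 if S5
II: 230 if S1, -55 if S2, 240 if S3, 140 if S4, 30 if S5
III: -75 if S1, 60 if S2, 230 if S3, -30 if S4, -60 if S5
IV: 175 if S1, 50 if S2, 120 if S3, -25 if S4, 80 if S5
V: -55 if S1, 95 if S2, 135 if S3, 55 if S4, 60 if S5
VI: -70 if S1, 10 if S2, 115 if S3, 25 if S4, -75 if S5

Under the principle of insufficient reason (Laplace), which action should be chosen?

Row averages: I=17, II=117, III=25, IV=80, V=58, VI=1
Highest average = 117 → II.

II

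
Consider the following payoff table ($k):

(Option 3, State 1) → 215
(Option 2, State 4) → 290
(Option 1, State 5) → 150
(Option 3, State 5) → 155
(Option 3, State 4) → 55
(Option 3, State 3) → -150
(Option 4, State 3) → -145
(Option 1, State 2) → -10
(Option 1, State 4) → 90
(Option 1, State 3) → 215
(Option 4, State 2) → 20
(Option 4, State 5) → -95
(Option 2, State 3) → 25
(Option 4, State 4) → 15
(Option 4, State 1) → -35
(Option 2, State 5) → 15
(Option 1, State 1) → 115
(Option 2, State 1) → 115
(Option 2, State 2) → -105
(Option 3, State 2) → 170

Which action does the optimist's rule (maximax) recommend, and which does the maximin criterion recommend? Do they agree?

maximax → Option 2; maximin → Option 1 (disagree)

Row maxima: Option 1=215, Option 2=290, Option 3=215, Option 4=20
Best best-case = 290 → Option 2.
Row minima: Option 1=-10, Option 2=-105, Option 3=-150, Option 4=-145
Best worst-case = -10 → Option 1.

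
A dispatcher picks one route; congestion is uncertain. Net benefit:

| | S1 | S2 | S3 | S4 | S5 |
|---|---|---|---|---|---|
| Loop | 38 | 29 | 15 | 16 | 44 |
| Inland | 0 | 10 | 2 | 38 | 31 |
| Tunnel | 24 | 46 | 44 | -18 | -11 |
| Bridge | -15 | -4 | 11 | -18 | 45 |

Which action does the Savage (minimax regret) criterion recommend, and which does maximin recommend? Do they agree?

Column bests: S1=38, S2=46, S3=44, S4=38, S5=45.
Loop regrets: 0, 17, 29, 22, 1 → max 29
Inland regrets: 38, 36, 42, 0, 14 → max 42
Tunnel regrets: 14, 0, 0, 56, 56 → max 56
Bridge regrets: 53, 50, 33, 56, 0 → max 56
Smallest max regret = 29 → Loop.
Row minima: Loop=15, Inland=0, Tunnel=-18, Bridge=-18
Best worst-case = 15 → Loop.

minimax regret → Loop; maximin → Loop (agree)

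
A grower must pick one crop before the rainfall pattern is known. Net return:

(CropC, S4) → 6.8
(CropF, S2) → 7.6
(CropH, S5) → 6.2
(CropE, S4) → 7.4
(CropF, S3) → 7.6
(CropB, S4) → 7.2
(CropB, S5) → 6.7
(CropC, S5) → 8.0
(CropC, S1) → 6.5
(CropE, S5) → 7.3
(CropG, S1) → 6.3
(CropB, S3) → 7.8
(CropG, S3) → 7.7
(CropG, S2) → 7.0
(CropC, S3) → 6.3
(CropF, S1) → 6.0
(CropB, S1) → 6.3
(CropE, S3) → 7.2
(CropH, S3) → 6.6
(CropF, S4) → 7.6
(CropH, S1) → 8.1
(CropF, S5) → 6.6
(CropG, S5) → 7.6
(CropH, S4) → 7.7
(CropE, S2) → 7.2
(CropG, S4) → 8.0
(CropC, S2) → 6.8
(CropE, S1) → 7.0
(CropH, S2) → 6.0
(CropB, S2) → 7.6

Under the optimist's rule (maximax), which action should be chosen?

CropH

Row maxima: CropF=7.6, CropH=8.1, CropC=8.0, CropG=8.0, CropB=7.8, CropE=7.4
Best best-case = 8.1 → CropH.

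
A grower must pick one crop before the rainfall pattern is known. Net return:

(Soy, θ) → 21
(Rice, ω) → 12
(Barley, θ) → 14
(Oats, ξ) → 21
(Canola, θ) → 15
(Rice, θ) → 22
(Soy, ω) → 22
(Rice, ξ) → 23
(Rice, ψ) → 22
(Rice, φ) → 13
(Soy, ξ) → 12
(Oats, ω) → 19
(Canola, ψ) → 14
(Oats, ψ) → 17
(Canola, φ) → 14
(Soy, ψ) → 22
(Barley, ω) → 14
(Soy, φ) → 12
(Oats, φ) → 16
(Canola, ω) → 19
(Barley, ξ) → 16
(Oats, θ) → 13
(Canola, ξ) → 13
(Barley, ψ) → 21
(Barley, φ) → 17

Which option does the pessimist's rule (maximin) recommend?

Barley

Row minima: Soy=12, Rice=12, Barley=14, Canola=13, Oats=13
Best worst-case = 14 → Barley.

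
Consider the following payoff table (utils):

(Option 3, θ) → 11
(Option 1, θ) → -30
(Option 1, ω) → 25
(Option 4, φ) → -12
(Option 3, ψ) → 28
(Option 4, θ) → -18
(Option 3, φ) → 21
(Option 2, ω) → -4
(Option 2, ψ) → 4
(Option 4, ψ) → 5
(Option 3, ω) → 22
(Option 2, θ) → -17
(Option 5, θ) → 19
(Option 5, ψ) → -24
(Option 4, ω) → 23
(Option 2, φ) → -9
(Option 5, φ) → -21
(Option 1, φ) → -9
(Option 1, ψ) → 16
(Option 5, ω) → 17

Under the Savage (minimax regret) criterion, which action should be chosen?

Option 3

Column bests: θ=19, φ=21, ψ=28, ω=25.
Option 1 regrets: 49, 30, 12, 0 → max 49
Option 2 regrets: 36, 30, 24, 29 → max 36
Option 3 regrets: 8, 0, 0, 3 → max 8
Option 4 regrets: 37, 33, 23, 2 → max 37
Option 5 regrets: 0, 42, 52, 8 → max 52
Smallest max regret = 8 → Option 3.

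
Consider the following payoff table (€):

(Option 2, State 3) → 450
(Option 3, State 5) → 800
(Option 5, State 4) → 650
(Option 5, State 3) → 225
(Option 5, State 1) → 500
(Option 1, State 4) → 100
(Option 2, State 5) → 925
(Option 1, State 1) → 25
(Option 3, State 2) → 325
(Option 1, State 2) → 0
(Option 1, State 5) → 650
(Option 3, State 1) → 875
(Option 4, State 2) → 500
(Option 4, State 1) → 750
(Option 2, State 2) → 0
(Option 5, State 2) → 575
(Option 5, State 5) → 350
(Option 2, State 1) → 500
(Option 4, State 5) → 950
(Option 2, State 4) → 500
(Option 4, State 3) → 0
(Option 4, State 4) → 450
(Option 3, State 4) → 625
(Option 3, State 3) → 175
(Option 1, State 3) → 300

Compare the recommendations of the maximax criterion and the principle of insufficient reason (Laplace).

maximax → Option 4; laplace → Option 3 (disagree)

Row maxima: Option 1=650, Option 2=925, Option 3=875, Option 4=950, Option 5=650
Best best-case = 950 → Option 4.
Row averages: Option 1=215, Option 2=475, Option 3=560, Option 4=530, Option 5=460
Highest average = 560 → Option 3.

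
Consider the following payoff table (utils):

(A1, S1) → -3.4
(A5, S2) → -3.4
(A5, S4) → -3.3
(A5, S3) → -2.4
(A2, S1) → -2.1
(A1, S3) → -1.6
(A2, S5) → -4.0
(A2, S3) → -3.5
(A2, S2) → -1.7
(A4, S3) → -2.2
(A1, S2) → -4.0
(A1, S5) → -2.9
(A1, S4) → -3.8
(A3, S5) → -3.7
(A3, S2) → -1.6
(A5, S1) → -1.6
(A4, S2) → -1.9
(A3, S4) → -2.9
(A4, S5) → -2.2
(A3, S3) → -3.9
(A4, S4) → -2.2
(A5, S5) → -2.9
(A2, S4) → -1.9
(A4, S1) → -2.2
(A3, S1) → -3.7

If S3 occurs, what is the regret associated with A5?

Best payoff under S3 is -1.6.
Regret = -1.6 − (-2.4) = 0.8.

0.8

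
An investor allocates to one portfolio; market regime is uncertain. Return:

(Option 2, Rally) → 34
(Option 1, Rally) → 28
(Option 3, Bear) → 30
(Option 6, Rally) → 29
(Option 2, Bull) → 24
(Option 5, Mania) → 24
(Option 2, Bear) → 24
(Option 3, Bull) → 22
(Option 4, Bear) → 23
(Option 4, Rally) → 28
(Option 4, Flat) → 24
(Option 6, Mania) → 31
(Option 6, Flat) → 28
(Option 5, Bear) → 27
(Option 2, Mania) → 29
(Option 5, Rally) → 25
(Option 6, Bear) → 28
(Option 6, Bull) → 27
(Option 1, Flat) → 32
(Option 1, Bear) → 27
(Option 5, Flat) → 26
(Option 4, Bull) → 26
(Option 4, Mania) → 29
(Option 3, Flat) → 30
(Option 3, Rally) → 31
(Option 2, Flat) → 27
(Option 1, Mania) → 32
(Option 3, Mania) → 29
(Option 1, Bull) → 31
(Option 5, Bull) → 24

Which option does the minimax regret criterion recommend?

Option 6

Column bests: Bear=30, Flat=32, Bull=31, Rally=34, Mania=32.
Option 1 regrets: 3, 0, 0, 6, 0 → max 6
Option 2 regrets: 6, 5, 7, 0, 3 → max 7
Option 3 regrets: 0, 2, 9, 3, 3 → max 9
Option 4 regrets: 7, 8, 5, 6, 3 → max 8
Option 5 regrets: 3, 6, 7, 9, 8 → max 9
Option 6 regrets: 2, 4, 4, 5, 1 → max 5
Smallest max regret = 5 → Option 6.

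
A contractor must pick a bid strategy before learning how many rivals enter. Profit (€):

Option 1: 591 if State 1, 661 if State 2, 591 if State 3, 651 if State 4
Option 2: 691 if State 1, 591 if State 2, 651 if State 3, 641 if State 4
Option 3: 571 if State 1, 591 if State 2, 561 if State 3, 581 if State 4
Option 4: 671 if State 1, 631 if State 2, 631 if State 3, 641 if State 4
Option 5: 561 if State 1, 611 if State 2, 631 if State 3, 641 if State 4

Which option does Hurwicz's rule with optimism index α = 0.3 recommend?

Option 1: 0.3·661 + 0.7·591 = 612
Option 2: 0.3·691 + 0.7·591 = 621
Option 3: 0.3·591 + 0.7·561 = 570
Option 4: 0.3·671 + 0.7·631 = 643
Option 5: 0.3·641 + 0.7·561 = 585
Highest Hurwicz score = 643 → Option 4.

Option 4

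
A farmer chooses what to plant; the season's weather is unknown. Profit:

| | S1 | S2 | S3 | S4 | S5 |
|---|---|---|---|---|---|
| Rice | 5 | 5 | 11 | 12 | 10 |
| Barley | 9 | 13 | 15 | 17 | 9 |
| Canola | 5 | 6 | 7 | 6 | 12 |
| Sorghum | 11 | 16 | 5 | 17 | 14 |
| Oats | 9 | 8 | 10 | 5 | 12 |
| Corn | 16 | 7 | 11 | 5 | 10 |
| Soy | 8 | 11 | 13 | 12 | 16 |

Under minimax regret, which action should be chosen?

Barley

Column bests: S1=16, S2=16, S3=15, S4=17, S5=16.
Rice regrets: 11, 11, 4, 5, 6 → max 11
Barley regrets: 7, 3, 0, 0, 7 → max 7
Canola regrets: 11, 10, 8, 11, 4 → max 11
Sorghum regrets: 5, 0, 10, 0, 2 → max 10
Oats regrets: 7, 8, 5, 12, 4 → max 12
Corn regrets: 0, 9, 4, 12, 6 → max 12
Soy regrets: 8, 5, 2, 5, 0 → max 8
Smallest max regret = 7 → Barley.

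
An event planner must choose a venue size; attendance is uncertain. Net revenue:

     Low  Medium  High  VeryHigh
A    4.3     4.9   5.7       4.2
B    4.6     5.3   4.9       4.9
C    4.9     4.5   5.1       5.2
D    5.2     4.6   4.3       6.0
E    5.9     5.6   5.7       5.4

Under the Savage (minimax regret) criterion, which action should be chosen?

Column bests: Low=5.9, Medium=5.6, High=5.7, VeryHigh=6.0.
A regrets: 1.6, 0.7, 0.0, 1.8 → max 1.8
B regrets: 1.3, 0.3, 0.8, 1.1 → max 1.3
C regrets: 1.0, 1.1, 0.6, 0.8 → max 1.1
D regrets: 0.7, 1.0, 1.4, 0.0 → max 1.4
E regrets: 0.0, 0.0, 0.0, 0.6 → max 0.6
Smallest max regret = 0.6 → E.

E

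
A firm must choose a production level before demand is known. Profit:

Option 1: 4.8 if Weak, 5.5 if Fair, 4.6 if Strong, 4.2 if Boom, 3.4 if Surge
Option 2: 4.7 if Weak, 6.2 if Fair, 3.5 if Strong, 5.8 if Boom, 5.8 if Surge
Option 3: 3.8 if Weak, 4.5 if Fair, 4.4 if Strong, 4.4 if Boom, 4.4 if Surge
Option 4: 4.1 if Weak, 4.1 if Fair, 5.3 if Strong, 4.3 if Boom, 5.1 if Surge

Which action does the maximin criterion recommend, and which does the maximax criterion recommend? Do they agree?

maximin → Option 4; maximax → Option 2 (disagree)

Row minima: Option 1=3.4, Option 2=3.5, Option 3=3.8, Option 4=4.1
Best worst-case = 4.1 → Option 4.
Row maxima: Option 1=5.5, Option 2=6.2, Option 3=4.5, Option 4=5.3
Best best-case = 6.2 → Option 2.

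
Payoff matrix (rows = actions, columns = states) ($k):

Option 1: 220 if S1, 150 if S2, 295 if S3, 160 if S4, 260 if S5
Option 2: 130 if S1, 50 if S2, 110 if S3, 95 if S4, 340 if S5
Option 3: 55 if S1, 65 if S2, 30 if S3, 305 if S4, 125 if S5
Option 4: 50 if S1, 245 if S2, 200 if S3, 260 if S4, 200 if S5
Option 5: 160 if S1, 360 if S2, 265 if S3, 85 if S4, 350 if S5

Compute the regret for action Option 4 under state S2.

Best payoff under S2 is 360.
Regret = 360 − 245 = 115.

115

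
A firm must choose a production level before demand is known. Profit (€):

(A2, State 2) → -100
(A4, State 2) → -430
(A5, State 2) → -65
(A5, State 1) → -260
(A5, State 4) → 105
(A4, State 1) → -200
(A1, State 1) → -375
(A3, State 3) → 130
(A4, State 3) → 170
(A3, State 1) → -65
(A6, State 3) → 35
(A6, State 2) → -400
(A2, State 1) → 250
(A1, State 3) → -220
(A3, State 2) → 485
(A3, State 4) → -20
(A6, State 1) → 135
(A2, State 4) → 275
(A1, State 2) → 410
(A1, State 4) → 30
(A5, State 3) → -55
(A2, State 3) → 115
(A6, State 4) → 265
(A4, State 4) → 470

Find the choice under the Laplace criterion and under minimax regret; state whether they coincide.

Row averages: A1=-38.75, A2=135, A3=132.5, A4=2.5, A5=-68.75, A6=8.75
Highest average = 135 → A2.
Column bests: State 1=250, State 2=485, State 3=170, State 4=470.
A1 regrets: 625, 75, 390, 440 → max 625
A2 regrets: 0, 585, 55, 195 → max 585
A3 regrets: 315, 0, 40, 490 → max 490
A4 regrets: 450, 915, 0, 0 → max 915
A5 regrets: 510, 550, 225, 365 → max 550
A6 regrets: 115, 885, 135, 205 → max 885
Smallest max regret = 490 → A3.

laplace → A2; minimax regret → A3 (disagree)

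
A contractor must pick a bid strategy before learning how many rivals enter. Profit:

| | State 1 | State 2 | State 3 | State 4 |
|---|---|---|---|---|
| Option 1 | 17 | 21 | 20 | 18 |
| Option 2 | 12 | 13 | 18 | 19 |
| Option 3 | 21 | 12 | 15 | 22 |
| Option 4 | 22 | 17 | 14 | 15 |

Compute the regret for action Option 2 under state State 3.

Best payoff under State 3 is 20.
Regret = 20 − 18 = 2.

2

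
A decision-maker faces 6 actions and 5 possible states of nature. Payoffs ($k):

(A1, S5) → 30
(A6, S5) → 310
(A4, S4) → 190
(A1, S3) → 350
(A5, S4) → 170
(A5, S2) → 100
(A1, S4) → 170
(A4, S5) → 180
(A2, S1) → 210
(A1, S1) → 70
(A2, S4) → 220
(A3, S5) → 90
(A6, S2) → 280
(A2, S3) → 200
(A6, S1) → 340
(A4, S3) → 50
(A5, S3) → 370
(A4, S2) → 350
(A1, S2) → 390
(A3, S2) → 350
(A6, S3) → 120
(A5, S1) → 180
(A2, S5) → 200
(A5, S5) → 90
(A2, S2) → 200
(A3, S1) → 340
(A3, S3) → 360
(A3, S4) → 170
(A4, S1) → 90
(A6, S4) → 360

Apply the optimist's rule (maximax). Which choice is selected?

A1

Row maxima: A1=390, A2=220, A3=360, A4=350, A5=370, A6=360
Best best-case = 390 → A1.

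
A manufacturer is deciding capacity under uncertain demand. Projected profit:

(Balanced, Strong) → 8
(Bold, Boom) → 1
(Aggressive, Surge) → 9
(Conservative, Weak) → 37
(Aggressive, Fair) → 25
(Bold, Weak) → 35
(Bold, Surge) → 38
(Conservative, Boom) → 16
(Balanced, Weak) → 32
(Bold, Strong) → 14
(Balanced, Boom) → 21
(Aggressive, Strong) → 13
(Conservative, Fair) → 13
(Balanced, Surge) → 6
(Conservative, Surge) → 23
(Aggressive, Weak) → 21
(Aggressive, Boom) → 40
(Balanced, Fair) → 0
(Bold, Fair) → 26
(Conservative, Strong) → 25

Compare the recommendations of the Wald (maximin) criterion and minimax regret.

Row minima: Conservative=13, Balanced=0, Aggressive=9, Bold=1
Best worst-case = 13 → Conservative.
Column bests: Weak=37, Fair=26, Strong=25, Boom=40, Surge=38.
Conservative regrets: 0, 13, 0, 24, 15 → max 24
Balanced regrets: 5, 26, 17, 19, 32 → max 32
Aggressive regrets: 16, 1, 12, 0, 29 → max 29
Bold regrets: 2, 0, 11, 39, 0 → max 39
Smallest max regret = 24 → Conservative.

maximin → Conservative; minimax regret → Conservative (agree)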